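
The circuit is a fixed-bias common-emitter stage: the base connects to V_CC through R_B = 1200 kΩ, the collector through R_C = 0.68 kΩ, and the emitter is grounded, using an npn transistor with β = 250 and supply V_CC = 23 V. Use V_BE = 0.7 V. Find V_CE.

V_CE ≈ 20 V

Base loop: V_CC = I_B·R_B + V_BE, so I_B = (23 − 0.7)/1200 kΩ = 0.0186 mA.
In the active region I_C = β·I_B = 250 × 0.0186 = 4.65 mA.
Collector loop: V_CE = V_CC − I_C·R_C = 23 − 4.65×0.68 = 19.8 V.
Since V_CE = 19.8 V > V_CE(sat) ≈ 0.2 V, the transistor is in the active region as assumed.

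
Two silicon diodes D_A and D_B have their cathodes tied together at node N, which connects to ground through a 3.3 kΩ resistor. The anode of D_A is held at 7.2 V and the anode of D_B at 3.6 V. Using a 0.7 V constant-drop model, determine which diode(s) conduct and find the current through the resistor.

Only D_A conducts; I_R ≈ 2 mA

Assume both conduct. Then node N would need to be at both 7.2−0.7 = 6.5 V and 3.6−0.7 = 2.9 V, which is impossible.
Assume only D_A conducts: V_N = 7.2 − 0.7 = 6.5 V, so I_R = 6.5/3.3 = 1.97 mA.
Check D_B: its anode-to-cathode voltage is 3.6 − 6.5 = -2.9 V < 0.7 V, so it is off. The assumption is consistent.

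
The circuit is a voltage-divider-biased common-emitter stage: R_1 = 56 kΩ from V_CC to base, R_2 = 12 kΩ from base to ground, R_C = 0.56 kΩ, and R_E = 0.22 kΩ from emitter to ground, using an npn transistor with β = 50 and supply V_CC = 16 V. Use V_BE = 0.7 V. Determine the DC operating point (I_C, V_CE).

I_C ≈ 5 mA, V_CE ≈ 12 V

Thevenize the base divider: V_Th = V_CC·R_2/(R_1+R_2) = 16×12/68 = 2.82 V, R_Th = R_1‖R_2 = 9.88 kΩ.
Base-emitter loop: V_Th = I_B·R_Th + V_BE + (β+1)I_B·R_E, so I_B = (2.82 − 0.7) / (9.88 + 51×0.22) = 0.101 mA.
I_C = β·I_B = 50×0.101 = 5.03 mA, and I_E = (β+1)I_B = 5.13 mA.
V_CE = V_CC − I_C·R_C − I_E·R_E = 16 − 5.03×0.56 − 5.13×0.22 = 12.1 V.
V_CE = 12.1 V > 0.2 V confirms active-region operation.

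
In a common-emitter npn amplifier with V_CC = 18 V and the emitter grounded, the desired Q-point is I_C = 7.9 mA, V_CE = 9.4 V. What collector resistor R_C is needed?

R_C ≈ 1.1 kΩ

Collector loop: V_CC = I_C·R_C + V_CE.
R_C = (V_CC − V_CE)/I_C = (18 − 9.4)/7.9 = 1.09 kΩ.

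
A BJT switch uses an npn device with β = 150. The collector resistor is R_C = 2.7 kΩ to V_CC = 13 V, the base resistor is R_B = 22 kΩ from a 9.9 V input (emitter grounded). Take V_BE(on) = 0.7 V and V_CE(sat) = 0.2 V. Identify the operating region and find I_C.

saturation; I_C ≈ 4.7 mA

Assume active: I_B = (9.9 − 0.7)/22 = 0.418 mA, giving I_C = β·I_B = 62.7 mA.
But then V_CE = 13 − 62.7×2.7 = -156 V < V_CE(sat) = 0.2 V — impossible in the active region.
So the transistor is saturated. With V_CE = 0.2 V, I_C = (V_CC − 0.2)/R_C = 12.8/2.7 = 4.74 mA.
Check: β·I_B = 62.7 mA > I_C = 4.74 mA, confirming saturation.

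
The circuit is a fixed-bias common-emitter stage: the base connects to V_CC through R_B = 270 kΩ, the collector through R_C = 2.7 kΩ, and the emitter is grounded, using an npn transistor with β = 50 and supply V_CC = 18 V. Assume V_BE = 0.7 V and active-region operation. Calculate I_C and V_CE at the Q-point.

Base loop: V_CC = I_B·R_B + V_BE, so I_B = (18 − 0.7)/270 kΩ = 0.0641 mA.
In the active region I_C = β·I_B = 50 × 0.0641 = 3.2 mA.
Collector loop: V_CE = V_CC − I_C·R_C = 18 − 3.2×2.7 = 9.35 V.
Since V_CE = 9.35 V > V_CE(sat) ≈ 0.2 V, the transistor is in the active region as assumed.

I_C ≈ 3.2 mA, V_CE ≈ 9.3 V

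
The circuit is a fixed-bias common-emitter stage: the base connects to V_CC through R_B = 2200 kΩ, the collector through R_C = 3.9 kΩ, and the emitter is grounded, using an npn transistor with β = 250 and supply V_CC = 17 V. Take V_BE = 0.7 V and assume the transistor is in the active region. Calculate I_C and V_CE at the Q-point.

I_C ≈ 1.9 mA, V_CE ≈ 9.8 V

Base loop: V_CC = I_B·R_B + V_BE, so I_B = (17 − 0.7)/2200 kΩ = 0.00741 mA.
In the active region I_C = β·I_B = 250 × 0.00741 = 1.85 mA.
Collector loop: V_CE = V_CC − I_C·R_C = 17 − 1.85×3.9 = 9.78 V.
Since V_CE = 9.78 V > V_CE(sat) ≈ 0.2 V, the transistor is in the active region as assumed.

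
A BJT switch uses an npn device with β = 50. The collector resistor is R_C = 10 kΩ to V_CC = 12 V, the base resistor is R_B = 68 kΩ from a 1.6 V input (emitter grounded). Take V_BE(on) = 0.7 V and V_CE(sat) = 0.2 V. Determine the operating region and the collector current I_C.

active; I_C ≈ 0.66 mA

Assume active. Base-emitter loop: I_B = (V_BB − V_BE)/R_B = (1.6 − 0.7)/68 = 0.0132 mA.
I_C = β·I_B = 50×0.0132 = 0.662 mA.
V_CE = V_CC − I_C·R_C = 12 − 0.662×10 = 5.38 V > V_CE(sat), so the active-region assumption holds.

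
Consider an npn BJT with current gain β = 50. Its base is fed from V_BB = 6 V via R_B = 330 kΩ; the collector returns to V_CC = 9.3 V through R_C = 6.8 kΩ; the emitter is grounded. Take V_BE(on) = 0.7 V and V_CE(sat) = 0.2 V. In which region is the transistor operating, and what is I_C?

Assume active. Base-emitter loop: I_B = (V_BB − V_BE)/R_B = (6 − 0.7)/330 = 0.0161 mA.
I_C = β·I_B = 50×0.0161 = 0.803 mA.
V_CE = V_CC − I_C·R_C = 9.3 − 0.803×6.8 = 3.84 V > V_CE(sat), so the active-region assumption holds.

active; I_C ≈ 0.8 mA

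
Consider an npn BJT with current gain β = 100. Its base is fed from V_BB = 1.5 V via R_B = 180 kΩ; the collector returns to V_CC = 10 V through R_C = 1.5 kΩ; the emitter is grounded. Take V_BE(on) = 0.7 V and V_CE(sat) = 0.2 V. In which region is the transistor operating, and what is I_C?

Assume active. Base-emitter loop: I_B = (V_BB − V_BE)/R_B = (1.5 − 0.7)/180 = 0.00444 mA.
I_C = β·I_B = 100×0.00444 = 0.444 mA.
V_CE = V_CC − I_C·R_C = 10 − 0.444×1.5 = 9.33 V > V_CE(sat), so the active-region assumption holds.

active; I_C ≈ 0.44 mA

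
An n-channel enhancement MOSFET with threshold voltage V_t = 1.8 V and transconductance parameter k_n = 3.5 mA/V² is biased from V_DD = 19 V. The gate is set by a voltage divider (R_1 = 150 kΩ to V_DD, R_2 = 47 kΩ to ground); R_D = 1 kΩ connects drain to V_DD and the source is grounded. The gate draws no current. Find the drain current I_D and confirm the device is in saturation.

I_D ≈ 13 mA

V_G = V_DD·R_2/(R_1+R_2) = 19×47/197 = 4.53 V. With the source grounded, V_GS = V_G = 4.53 V.
Assume saturation: I_D = (k_n/2)(V_GS − V_t)² = (3.5/2)×(4.53 − 1.8)² = 1.75×2.73² = 13.1 mA.
V_DS = V_DD − I_D·R_D = 19 − 13.1×1 = 5.93 V.
Saturation requires V_DS ≥ V_GS − V_t = 2.73 V; 5.93 ≥ 2.73 ✓.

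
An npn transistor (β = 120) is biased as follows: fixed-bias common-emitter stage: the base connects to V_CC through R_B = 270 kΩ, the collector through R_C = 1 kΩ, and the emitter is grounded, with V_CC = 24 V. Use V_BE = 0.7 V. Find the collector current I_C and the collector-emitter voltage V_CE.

Base loop: V_CC = I_B·R_B + V_BE, so I_B = (24 − 0.7)/270 kΩ = 0.0863 mA.
In the active region I_C = β·I_B = 120 × 0.0863 = 10.4 mA.
Collector loop: V_CE = V_CC − I_C·R_C = 24 − 10.4×1 = 13.6 V.
Since V_CE = 13.6 V > V_CE(sat) ≈ 0.2 V, the transistor is in the active region as assumed.

I_C ≈ 10 mA, V_CE ≈ 14 V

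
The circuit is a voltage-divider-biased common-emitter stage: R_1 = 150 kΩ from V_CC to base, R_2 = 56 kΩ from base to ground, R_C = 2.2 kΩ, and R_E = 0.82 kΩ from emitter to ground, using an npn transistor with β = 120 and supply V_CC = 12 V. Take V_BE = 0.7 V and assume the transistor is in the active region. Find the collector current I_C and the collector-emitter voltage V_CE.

I_C ≈ 2.2 mA, V_CE ≈ 5.4 V

Thevenize the base divider: V_Th = V_CC·R_2/(R_1+R_2) = 12×56/206 = 3.26 V, R_Th = R_1‖R_2 = 40.8 kΩ.
Base-emitter loop: V_Th = I_B·R_Th + V_BE + (β+1)I_B·R_E, so I_B = (3.26 − 0.7) / (40.8 + 121×0.82) = 0.0183 mA.
I_C = β·I_B = 120×0.0183 = 2.2 mA, and I_E = (β+1)I_B = 2.21 mA.
V_CE = V_CC − I_C·R_C − I_E·R_E = 12 − 2.2×2.2 − 2.21×0.82 = 5.35 V.
V_CE = 5.35 V > 0.2 V confirms active-region operation.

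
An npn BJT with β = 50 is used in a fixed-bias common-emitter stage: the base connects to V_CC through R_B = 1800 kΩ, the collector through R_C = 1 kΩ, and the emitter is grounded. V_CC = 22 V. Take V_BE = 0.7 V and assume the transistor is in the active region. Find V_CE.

Base loop: V_CC = I_B·R_B + V_BE, so I_B = (22 − 0.7)/1800 kΩ = 0.0118 mA.
In the active region I_C = β·I_B = 50 × 0.0118 = 0.592 mA.
Collector loop: V_CE = V_CC − I_C·R_C = 22 − 0.592×1 = 21.4 V.
Since V_CE = 21.4 V > V_CE(sat) ≈ 0.2 V, the transistor is in the active region as assumed.

V_CE ≈ 21 V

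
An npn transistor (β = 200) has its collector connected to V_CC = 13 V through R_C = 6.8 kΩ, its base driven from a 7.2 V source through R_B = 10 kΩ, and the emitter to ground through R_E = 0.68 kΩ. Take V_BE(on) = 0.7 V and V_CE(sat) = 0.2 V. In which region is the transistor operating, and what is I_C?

Assume active: I_B = (7.2 − 0.7)/(10 + 201×0.68) = 0.0443 mA, I_C = β·I_B = 8.86 mA.
Then V_CE = 13 − 8.86×6.8 − 8.91×0.68 = -53.3 V < 0.2 V — the active assumption fails.
Re-solve with V_CE = 0.2 V. KCL at the emitter: V_E/R_E = (V_BB−0.7−V_E)/R_B + (V_CC−0.2−V_E)/R_C, giving V_E = 1.47 V.
I_C = (V_CC − 0.2 − V_E)/R_C = (12.8 − 1.47)/6.8 = 1.67 mA.
Check: I_B = (6.5 − 1.47)/10 = 0.503 mA, and β·I_B = 101 mA > I_C, confirming saturation.

saturation; I_C ≈ 1.7 mA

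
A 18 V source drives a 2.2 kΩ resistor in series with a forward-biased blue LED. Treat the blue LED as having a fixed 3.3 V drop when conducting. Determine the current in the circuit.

KVL around the loop: 18 = V_D + I·R = 3.3 + I × 2.2 kΩ.
So I = (18 − 3.3) / 2.2 kΩ = 14.7 / 2.2 = 6.68 mA.

I ≈ 6.7 mA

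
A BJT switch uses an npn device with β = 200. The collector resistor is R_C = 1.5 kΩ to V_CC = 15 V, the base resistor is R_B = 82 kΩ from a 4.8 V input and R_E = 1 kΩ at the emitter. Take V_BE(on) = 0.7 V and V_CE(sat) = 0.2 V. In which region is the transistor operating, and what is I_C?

active; I_C ≈ 2.9 mA

Assume active. Base-emitter loop: I_B = (V_BB − V_BE)/(R_B + (β+1)R_E) = (4.8 − 0.7)/(82 + 201×1) = 0.0145 mA.
I_C = β·I_B = 200×0.0145 = 2.9 mA.
V_CE = V_CC − I_C·R_C − I_E·R_E = 15 − 2.9×1.5 − 2.91×1 = 7.74 V > V_CE(sat), so the active-region assumption holds.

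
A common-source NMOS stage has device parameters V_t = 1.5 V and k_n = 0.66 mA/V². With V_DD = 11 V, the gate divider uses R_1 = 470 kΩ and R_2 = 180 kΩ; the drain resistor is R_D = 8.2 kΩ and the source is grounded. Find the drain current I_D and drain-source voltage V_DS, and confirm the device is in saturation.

V_G = V_DD·R_2/(R_1+R_2) = 11×180/650 = 3.05 V. With the source grounded, V_GS = V_G = 3.05 V.
Assume saturation: I_D = (k_n/2)(V_GS − V_t)² = (0.66/2)×(3.05 − 1.5)² = 0.33×1.55² = 0.789 mA.
V_DS = V_DD − I_D·R_D = 11 − 0.789×8.2 = 4.53 V.
Saturation requires V_DS ≥ V_GS − V_t = 1.55 V; 4.53 ≥ 1.55 ✓.

I_D ≈ 0.79 mA, V_DS ≈ 4.5 V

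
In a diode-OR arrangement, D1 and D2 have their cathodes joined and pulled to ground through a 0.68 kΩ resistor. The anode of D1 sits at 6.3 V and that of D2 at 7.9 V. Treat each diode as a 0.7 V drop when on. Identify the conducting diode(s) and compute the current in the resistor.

Assume both conduct. Then node N would need to be at both 6.3−0.7 = 5.6 V and 7.9−0.7 = 7.2 V, which is impossible.
Assume only D2 conducts: V_N = 7.9 − 0.7 = 7.2 V, so I_R = 7.2/0.68 = 10.6 mA.
Check D1: its anode-to-cathode voltage is 6.3 − 7.2 = -0.9 V < 0.7 V, so it is off. The assumption is consistent.

Only D2 conducts; I_R ≈ 11 mA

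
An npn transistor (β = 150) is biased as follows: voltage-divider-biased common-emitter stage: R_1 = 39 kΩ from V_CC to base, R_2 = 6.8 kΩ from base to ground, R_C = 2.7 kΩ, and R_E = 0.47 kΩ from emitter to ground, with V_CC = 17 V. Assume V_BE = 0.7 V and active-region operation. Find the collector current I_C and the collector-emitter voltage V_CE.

I_C ≈ 3.6 mA, V_CE ≈ 5.7 V

Thevenize the base divider: V_Th = V_CC·R_2/(R_1+R_2) = 17×6.8/45.8 = 2.52 V, R_Th = R_1‖R_2 = 5.79 kΩ.
Base-emitter loop: V_Th = I_B·R_Th + V_BE + (β+1)I_B·R_E, so I_B = (2.52 − 0.7) / (5.79 + 151×0.47) = 0.0238 mA.
I_C = β·I_B = 150×0.0238 = 3.56 mA, and I_E = (β+1)I_B = 3.59 mA.
V_CE = V_CC − I_C·R_C − I_E·R_E = 17 − 3.56×2.7 − 3.59×0.47 = 5.69 V.
V_CE = 5.69 V > 0.2 V confirms active-region operation.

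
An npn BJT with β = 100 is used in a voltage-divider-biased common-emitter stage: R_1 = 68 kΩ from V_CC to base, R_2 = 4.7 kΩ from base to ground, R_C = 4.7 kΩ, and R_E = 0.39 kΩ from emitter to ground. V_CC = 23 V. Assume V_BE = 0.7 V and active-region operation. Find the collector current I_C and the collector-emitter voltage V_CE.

I_C ≈ 1.8 mA, V_CE ≈ 14 V

Thevenize the base divider: V_Th = V_CC·R_2/(R_1+R_2) = 23×4.7/72.7 = 1.49 V, R_Th = R_1‖R_2 = 4.4 kΩ.
Base-emitter loop: V_Th = I_B·R_Th + V_BE + (β+1)I_B·R_E, so I_B = (1.49 − 0.7) / (4.4 + 101×0.39) = 0.018 mA.
I_C = β·I_B = 100×0.018 = 1.8 mA, and I_E = (β+1)I_B = 1.82 mA.
V_CE = V_CC − I_C·R_C − I_E·R_E = 23 − 1.8×4.7 − 1.82×0.39 = 13.8 V.
V_CE = 13.8 V > 0.2 V confirms active-region operation.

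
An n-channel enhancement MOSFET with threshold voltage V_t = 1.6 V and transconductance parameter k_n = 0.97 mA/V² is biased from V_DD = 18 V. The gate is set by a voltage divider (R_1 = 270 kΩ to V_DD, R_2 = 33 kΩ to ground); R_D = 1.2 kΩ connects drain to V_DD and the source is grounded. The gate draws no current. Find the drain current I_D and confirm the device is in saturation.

V_G = V_DD·R_2/(R_1+R_2) = 18×33/303 = 1.96 V. With the source grounded, V_GS = V_G = 1.96 V.
Assume saturation: I_D = (k_n/2)(V_GS − V_t)² = (0.97/2)×(1.96 − 1.6)² = 0.485×0.36² = 0.063 mA.
V_DS = V_DD − I_D·R_D = 18 − 0.063×1.2 = 17.9 V.
Saturation requires V_DS ≥ V_GS − V_t = 0.36 V; 17.9 ≥ 0.36 ✓.

I_D ≈ 0.063 mA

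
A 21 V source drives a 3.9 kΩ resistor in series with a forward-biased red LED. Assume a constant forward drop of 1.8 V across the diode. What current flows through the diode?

I ≈ 4.9 mA

KVL around the loop: 21 = V_D + I·R = 1.8 + I × 3.9 kΩ.
So I = (21 − 1.8) / 3.9 kΩ = 19.2 / 3.9 = 4.92 mA.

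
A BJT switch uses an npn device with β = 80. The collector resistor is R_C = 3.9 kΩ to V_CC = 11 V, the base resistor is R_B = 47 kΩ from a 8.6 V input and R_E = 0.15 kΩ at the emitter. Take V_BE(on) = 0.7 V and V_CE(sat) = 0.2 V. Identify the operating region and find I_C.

saturation; I_C ≈ 2.7 mA

Assume active: I_B = (8.6 − 0.7)/(47 + 81×0.15) = 0.134 mA, I_C = β·I_B = 10.7 mA.
Then V_CE = 11 − 10.7×3.9 − 10.8×0.15 = -32.3 V < 0.2 V — the active assumption fails.
Re-solve with V_CE = 0.2 V. KCL at the emitter: V_E/R_E = (V_BB−0.7−V_E)/R_B + (V_CC−0.2−V_E)/R_C, giving V_E = 0.423 V.
I_C = (V_CC − 0.2 − V_E)/R_C = (10.8 − 0.423)/3.9 = 2.66 mA.
Check: I_B = (7.9 − 0.423)/47 = 0.159 mA, and β·I_B = 12.7 mA > I_C, confirming saturation.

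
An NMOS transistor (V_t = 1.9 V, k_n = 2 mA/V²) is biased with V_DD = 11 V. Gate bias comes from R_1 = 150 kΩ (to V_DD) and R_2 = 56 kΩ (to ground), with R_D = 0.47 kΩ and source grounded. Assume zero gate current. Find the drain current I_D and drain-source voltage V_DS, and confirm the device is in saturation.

I_D ≈ 1.2 mA, V_DS ≈ 10 V

V_G = V_DD·R_2/(R_1+R_2) = 11×56/206 = 2.99 V. With the source grounded, V_GS = V_G = 2.99 V.
Assume saturation: I_D = (k_n/2)(V_GS − V_t)² = (2/2)×(2.99 − 1.9)² = 1×1.09² = 1.19 mA.
V_DS = V_DD − I_D·R_D = 11 − 1.19×0.47 = 10.4 V.
Saturation requires V_DS ≥ V_GS − V_t = 1.09 V; 10.4 ≥ 1.09 ✓.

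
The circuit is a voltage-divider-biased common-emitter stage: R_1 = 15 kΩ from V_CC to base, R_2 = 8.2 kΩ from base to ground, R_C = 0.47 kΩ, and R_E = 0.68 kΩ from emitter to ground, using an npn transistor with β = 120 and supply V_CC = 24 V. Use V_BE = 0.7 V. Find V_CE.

Thevenize the base divider: V_Th = V_CC·R_2/(R_1+R_2) = 24×8.2/23.2 = 8.48 V, R_Th = R_1‖R_2 = 5.3 kΩ.
Base-emitter loop: V_Th = I_B·R_Th + V_BE + (β+1)I_B·R_E, so I_B = (8.48 − 0.7) / (5.3 + 121×0.68) = 0.0889 mA.
I_C = β·I_B = 120×0.0889 = 10.7 mA, and I_E = (β+1)I_B = 10.8 mA.
V_CE = V_CC − I_C·R_C − I_E·R_E = 24 − 10.7×0.47 − 10.8×0.68 = 11.7 V.
V_CE = 11.7 V > 0.2 V confirms active-region operation.

V_CE ≈ 12 V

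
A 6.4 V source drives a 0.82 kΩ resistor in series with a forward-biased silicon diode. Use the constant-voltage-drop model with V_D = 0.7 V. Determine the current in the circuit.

KVL around the loop: 6.4 = V_D + I·R = 0.7 + I × 0.82 kΩ.
So I = (6.4 − 0.7) / 0.82 kΩ = 5.7 / 0.82 = 6.95 mA.

I ≈ 7 mA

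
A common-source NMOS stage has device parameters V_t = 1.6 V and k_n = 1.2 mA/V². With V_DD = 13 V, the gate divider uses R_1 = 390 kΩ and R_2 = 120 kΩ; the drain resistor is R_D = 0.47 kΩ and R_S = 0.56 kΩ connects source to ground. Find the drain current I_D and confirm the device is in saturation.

I_D ≈ 0.69 mA

V_G = V_DD·R_2/(R_1+R_2) = 13×120/510 = 3.06 V.
Assume saturation: I_D = (k_n/2)(V_GS − V_t)² with V_GS = V_G − I_D·R_S = 3.06 − 0.56·I_D.
Substituting gives 0.188·I_D² − 1.98·I_D + 1.28 = 0, with roots I_D = 0.69 or 9.83 mA.
The root I_D = 9.83 mA gives V_GS = -2.45 V ≤ V_t, so take I_D = 0.69 mA.
Then V_GS = 2.67 V and V_DS = V_DD − I_D(R_D+R_S) = 13 − 0.69×1.03 = 12.3 V.
Saturation requires V_DS ≥ V_GS − V_t = 1.07 V; 12.3 ≥ 1.07 ✓.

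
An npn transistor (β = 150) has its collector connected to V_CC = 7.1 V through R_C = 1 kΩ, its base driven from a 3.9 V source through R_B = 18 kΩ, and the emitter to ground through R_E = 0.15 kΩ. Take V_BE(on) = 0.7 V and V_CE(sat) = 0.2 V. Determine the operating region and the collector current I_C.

saturation; I_C ≈ 6 mA

Assume active: I_B = (3.9 − 0.7)/(18 + 151×0.15) = 0.0787 mA, I_C = β·I_B = 11.8 mA.
Then V_CE = 7.1 − 11.8×1 − 11.9×0.15 = -6.49 V < 0.2 V — the active assumption fails.
Re-solve with V_CE = 0.2 V. KCL at the emitter: V_E/R_E = (V_BB−0.7−V_E)/R_B + (V_CC−0.2−V_E)/R_C, giving V_E = 0.917 V.
I_C = (V_CC − 0.2 − V_E)/R_C = (6.9 − 0.917)/1 = 5.98 mA.
Check: I_B = (3.2 − 0.917)/18 = 0.127 mA, and β·I_B = 19 mA > I_C, confirming saturation.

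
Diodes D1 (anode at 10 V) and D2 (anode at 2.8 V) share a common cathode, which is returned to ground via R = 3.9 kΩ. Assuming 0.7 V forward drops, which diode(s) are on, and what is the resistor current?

Only D1 conducts; I_R ≈ 2.4 mA

Assume both conduct. Then node N would need to be at both 10−0.7 = 9.3 V and 2.8−0.7 = 2.1 V, which is impossible.
Assume only D1 conducts: V_N = 10 − 0.7 = 9.3 V, so I_R = 9.3/3.9 = 2.38 mA.
Check D2: its anode-to-cathode voltage is 2.8 − 9.3 = -6.5 V < 0.7 V, so it is off. The assumption is consistent.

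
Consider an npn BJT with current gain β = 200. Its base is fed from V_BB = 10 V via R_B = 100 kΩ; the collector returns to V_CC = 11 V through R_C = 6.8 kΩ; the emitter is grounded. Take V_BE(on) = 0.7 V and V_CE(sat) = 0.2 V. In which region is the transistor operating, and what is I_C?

saturation; I_C ≈ 1.6 mA

Assume active: I_B = (10 − 0.7)/100 = 0.093 mA, giving I_C = β·I_B = 18.6 mA.
But then V_CE = 11 − 18.6×6.8 = -115 V < V_CE(sat) = 0.2 V — impossible in the active region.
So the transistor is saturated. With V_CE = 0.2 V, I_C = (V_CC − 0.2)/R_C = 10.8/6.8 = 1.59 mA.
Check: β·I_B = 18.6 mA > I_C = 1.59 mA, confirming saturation.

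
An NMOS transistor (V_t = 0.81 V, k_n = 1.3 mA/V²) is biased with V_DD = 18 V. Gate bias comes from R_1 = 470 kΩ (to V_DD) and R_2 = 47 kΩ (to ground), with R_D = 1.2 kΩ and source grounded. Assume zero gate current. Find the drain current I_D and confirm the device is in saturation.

V_G = V_DD·R_2/(R_1+R_2) = 18×47/517 = 1.64 V. With the source grounded, V_GS = V_G = 1.64 V.
Assume saturation: I_D = (k_n/2)(V_GS − V_t)² = (1.3/2)×(1.64 − 0.81)² = 0.65×0.826² = 0.444 mA.
V_DS = V_DD − I_D·R_D = 18 − 0.444×1.2 = 17.5 V.
Saturation requires V_DS ≥ V_GS − V_t = 0.826 V; 17.5 ≥ 0.826 ✓.

I_D ≈ 0.44 mA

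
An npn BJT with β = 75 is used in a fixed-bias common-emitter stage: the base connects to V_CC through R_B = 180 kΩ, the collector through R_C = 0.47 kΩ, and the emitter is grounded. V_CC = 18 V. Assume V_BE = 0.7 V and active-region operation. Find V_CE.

V_CE ≈ 15 V

Base loop: V_CC = I_B·R_B + V_BE, so I_B = (18 − 0.7)/180 kΩ = 0.0961 mA.
In the active region I_C = β·I_B = 75 × 0.0961 = 7.21 mA.
Collector loop: V_CE = V_CC − I_C·R_C = 18 − 7.21×0.47 = 14.6 V.
Since V_CE = 14.6 V > V_CE(sat) ≈ 0.2 V, the transistor is in the active region as assumed.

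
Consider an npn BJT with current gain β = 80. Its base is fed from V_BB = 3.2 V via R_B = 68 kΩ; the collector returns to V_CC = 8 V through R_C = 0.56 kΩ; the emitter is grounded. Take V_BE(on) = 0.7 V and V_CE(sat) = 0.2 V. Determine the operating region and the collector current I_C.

active; I_C ≈ 2.9 mA

Assume active. Base-emitter loop: I_B = (V_BB − V_BE)/R_B = (3.2 − 0.7)/68 = 0.0368 mA.
I_C = β·I_B = 80×0.0368 = 2.94 mA.
V_CE = V_CC − I_C·R_C = 8 − 2.94×0.56 = 6.35 V > V_CE(sat), so the active-region assumption holds.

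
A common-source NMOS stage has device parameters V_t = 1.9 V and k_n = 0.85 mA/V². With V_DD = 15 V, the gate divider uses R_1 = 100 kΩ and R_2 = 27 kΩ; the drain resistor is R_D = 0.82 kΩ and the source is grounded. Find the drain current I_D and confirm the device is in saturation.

I_D ≈ 0.71 mA

V_G = V_DD·R_2/(R_1+R_2) = 15×27/127 = 3.19 V. With the source grounded, V_GS = V_G = 3.19 V.
Assume saturation: I_D = (k_n/2)(V_GS − V_t)² = (0.85/2)×(3.19 − 1.9)² = 0.425×1.29² = 0.706 mA.
V_DS = V_DD − I_D·R_D = 15 − 0.706×0.82 = 14.4 V.
Saturation requires V_DS ≥ V_GS − V_t = 1.29 V; 14.4 ≥ 1.29 ✓.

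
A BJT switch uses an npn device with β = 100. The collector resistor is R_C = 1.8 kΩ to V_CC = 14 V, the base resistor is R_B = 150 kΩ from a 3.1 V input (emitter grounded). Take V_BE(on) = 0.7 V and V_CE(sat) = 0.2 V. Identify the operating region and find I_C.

active; I_C ≈ 1.6 mA

Assume active. Base-emitter loop: I_B = (V_BB − V_BE)/R_B = (3.1 − 0.7)/150 = 0.016 mA.
I_C = β·I_B = 100×0.016 = 1.6 mA.
V_CE = V_CC − I_C·R_C = 14 − 1.6×1.8 = 11.1 V > V_CE(sat), so the active-region assumption holds.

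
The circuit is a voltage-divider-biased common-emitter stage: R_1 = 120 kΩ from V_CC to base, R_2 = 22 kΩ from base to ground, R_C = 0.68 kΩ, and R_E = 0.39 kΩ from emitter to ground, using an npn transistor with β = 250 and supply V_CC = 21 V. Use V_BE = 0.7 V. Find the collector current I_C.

Thevenize the base divider: V_Th = V_CC·R_2/(R_1+R_2) = 21×22/142 = 3.25 V, R_Th = R_1‖R_2 = 18.6 kΩ.
Base-emitter loop: V_Th = I_B·R_Th + V_BE + (β+1)I_B·R_E, so I_B = (3.25 − 0.7) / (18.6 + 251×0.39) = 0.0219 mA.
I_C = β·I_B = 250×0.0219 = 5.48 mA, and I_E = (β+1)I_B = 5.5 mA.
V_CE = V_CC − I_C·R_C − I_E·R_E = 21 − 5.48×0.68 − 5.5×0.39 = 15.1 V.
V_CE = 15.1 V > 0.2 V confirms active-region operation.

I_C ≈ 5.5 mA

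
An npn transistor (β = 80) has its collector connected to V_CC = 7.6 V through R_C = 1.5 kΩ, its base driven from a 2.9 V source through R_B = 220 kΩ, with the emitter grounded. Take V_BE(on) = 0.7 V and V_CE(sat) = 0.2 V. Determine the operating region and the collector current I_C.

active; I_C ≈ 0.8 mA

Assume active. Base-emitter loop: I_B = (V_BB − V_BE)/R_B = (2.9 − 0.7)/220 = 0.01 mA.
I_C = β·I_B = 80×0.01 = 0.8 mA.
V_CE = V_CC − I_C·R_C = 7.6 − 0.8×1.5 = 6.4 V > V_CE(sat), so the active-region assumption holds.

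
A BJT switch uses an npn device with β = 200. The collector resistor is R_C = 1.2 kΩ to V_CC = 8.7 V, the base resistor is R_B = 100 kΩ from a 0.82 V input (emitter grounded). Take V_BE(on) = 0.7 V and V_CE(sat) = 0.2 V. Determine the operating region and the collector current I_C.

active; I_C ≈ 0.24 mA

Assume active. Base-emitter loop: I_B = (V_BB − V_BE)/R_B = (0.82 − 0.7)/100 = 0.0012 mA.
I_C = β·I_B = 200×0.0012 = 0.24 mA.
V_CE = V_CC − I_C·R_C = 8.7 − 0.24×1.2 = 8.41 V > V_CE(sat), so the active-region assumption holds.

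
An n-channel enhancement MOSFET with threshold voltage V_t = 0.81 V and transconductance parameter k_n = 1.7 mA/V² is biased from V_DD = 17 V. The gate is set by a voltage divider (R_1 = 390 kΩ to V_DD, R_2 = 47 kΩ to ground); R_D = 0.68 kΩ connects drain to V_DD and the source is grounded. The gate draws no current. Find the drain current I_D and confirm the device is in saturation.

V_G = V_DD·R_2/(R_1+R_2) = 17×47/437 = 1.83 V. With the source grounded, V_GS = V_G = 1.83 V.
Assume saturation: I_D = (k_n/2)(V_GS − V_t)² = (1.7/2)×(1.83 − 0.81)² = 0.85×1.02² = 0.882 mA.
V_DS = V_DD − I_D·R_D = 17 − 0.882×0.68 = 16.4 V.
Saturation requires V_DS ≥ V_GS − V_t = 1.02 V; 16.4 ≥ 1.02 ✓.

I_D ≈ 0.88 mA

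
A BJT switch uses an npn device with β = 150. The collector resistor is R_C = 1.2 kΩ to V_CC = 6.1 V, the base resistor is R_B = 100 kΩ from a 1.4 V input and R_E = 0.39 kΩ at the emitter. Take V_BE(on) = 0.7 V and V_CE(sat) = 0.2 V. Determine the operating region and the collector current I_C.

Assume active. Base-emitter loop: I_B = (V_BB − V_BE)/(R_B + (β+1)R_E) = (1.4 − 0.7)/(100 + 151×0.39) = 0.00441 mA.
I_C = β·I_B = 150×0.00441 = 0.661 mA.
V_CE = V_CC − I_C·R_C − I_E·R_E = 6.1 − 0.661×1.2 − 0.665×0.39 = 5.05 V > V_CE(sat), so the active-region assumption holds.

active; I_C ≈ 0.66 mA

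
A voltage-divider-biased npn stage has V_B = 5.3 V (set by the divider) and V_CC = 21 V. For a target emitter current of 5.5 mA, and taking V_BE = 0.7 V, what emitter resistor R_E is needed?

V_E = V_B − V_BE = 5.3 − 0.7 = 4.6 V.
R_E = V_E / I_E = 4.6 / 5.5 = 0.836 kΩ.

R_E ≈ 0.84 kΩ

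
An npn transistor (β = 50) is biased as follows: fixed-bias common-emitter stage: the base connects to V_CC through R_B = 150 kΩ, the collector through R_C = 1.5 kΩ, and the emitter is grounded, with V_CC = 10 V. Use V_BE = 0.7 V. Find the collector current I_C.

I_C ≈ 3.1 mA

Base loop: V_CC = I_B·R_B + V_BE, so I_B = (10 − 0.7)/150 kΩ = 0.062 mA.
In the active region I_C = β·I_B = 50 × 0.062 = 3.1 mA.
Collector loop: V_CE = V_CC − I_C·R_C = 10 − 3.1×1.5 = 5.35 V.
Since V_CE = 5.35 V > V_CE(sat) ≈ 0.2 V, the transistor is in the active region as assumed.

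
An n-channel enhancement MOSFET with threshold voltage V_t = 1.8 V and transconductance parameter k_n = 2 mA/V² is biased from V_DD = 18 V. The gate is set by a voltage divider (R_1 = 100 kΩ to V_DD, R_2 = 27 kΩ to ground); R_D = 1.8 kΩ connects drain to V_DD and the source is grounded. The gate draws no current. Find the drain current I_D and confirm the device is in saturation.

V_G = V_DD·R_2/(R_1+R_2) = 18×27/127 = 3.83 V. With the source grounded, V_GS = V_G = 3.83 V.
Assume saturation: I_D = (k_n/2)(V_GS − V_t)² = (2/2)×(3.83 − 1.8)² = 1×2.03² = 4.11 mA.
V_DS = V_DD − I_D·R_D = 18 − 4.11×1.8 = 10.6 V.
Saturation requires V_DS ≥ V_GS − V_t = 2.03 V; 10.6 ≥ 2.03 ✓.

I_D ≈ 4.1 mA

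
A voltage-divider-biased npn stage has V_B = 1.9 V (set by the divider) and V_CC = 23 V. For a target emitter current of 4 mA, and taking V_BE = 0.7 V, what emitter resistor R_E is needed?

R_E ≈ 0.3 kΩ

V_E = V_B − V_BE = 1.9 − 0.7 = 1.2 V.
R_E = V_E / I_E = 1.2 / 4 = 0.3 kΩ.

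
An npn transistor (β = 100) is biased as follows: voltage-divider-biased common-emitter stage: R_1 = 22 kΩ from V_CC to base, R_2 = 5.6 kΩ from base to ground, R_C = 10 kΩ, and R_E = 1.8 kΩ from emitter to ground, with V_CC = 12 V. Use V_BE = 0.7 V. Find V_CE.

V_CE ≈ 0.99 V

Thevenize the base divider: V_Th = V_CC·R_2/(R_1+R_2) = 12×5.6/27.6 = 2.43 V, R_Th = R_1‖R_2 = 4.46 kΩ.
Base-emitter loop: V_Th = I_B·R_Th + V_BE + (β+1)I_B·R_E, so I_B = (2.43 − 0.7) / (4.46 + 101×1.8) = 0.00931 mA.
I_C = β·I_B = 100×0.00931 = 0.931 mA, and I_E = (β+1)I_B = 0.941 mA.
V_CE = V_CC − I_C·R_C − I_E·R_E = 12 − 0.931×10 − 0.941×1.8 = 0.993 V.
V_CE = 0.993 V > 0.2 V confirms active-region operation.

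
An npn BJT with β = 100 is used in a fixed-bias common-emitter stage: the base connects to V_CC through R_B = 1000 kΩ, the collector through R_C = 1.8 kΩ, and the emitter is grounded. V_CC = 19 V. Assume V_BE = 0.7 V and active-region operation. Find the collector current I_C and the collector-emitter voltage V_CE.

Base loop: V_CC = I_B·R_B + V_BE, so I_B = (19 − 0.7)/1000 kΩ = 0.0183 mA.
In the active region I_C = β·I_B = 100 × 0.0183 = 1.83 mA.
Collector loop: V_CE = V_CC − I_C·R_C = 19 − 1.83×1.8 = 15.7 V.
Since V_CE = 15.7 V > V_CE(sat) ≈ 0.2 V, the transistor is in the active region as assumed.

I_C ≈ 1.8 mA, V_CE ≈ 16 V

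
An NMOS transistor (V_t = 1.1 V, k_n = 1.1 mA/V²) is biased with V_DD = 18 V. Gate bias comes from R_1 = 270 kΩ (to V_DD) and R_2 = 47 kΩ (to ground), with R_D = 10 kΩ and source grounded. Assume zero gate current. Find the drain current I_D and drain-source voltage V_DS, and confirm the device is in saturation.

V_G = V_DD·R_2/(R_1+R_2) = 18×47/317 = 2.67 V. With the source grounded, V_GS = V_G = 2.67 V.
Assume saturation: I_D = (k_n/2)(V_GS − V_t)² = (1.1/2)×(2.67 − 1.1)² = 0.55×1.57² = 1.35 mA.
V_DS = V_DD − I_D·R_D = 18 − 1.35×10 = 4.46 V.
Saturation requires V_DS ≥ V_GS − V_t = 1.57 V; 4.46 ≥ 1.57 ✓.

I_D ≈ 1.4 mA, V_DS ≈ 4.5 V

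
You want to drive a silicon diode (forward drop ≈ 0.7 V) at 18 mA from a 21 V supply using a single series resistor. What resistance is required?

R ≈ 1.1 kΩ

The resistor drops V_S − V_D = 21 − 0.7 = 20.3 V at 18 mA.
R = 20.3 V / 18 mA = 1.13 kΩ.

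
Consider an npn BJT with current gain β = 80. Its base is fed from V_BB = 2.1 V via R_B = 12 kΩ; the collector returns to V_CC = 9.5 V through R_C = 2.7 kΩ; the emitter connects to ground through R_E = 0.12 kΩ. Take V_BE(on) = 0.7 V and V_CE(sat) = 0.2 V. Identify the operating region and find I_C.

saturation; I_C ≈ 3.3 mA

Assume active: I_B = (2.1 − 0.7)/(12 + 81×0.12) = 0.0645 mA, I_C = β·I_B = 5.16 mA.
Then V_CE = 9.5 − 5.16×2.7 − 5.22×0.12 = -5.05 V < 0.2 V — the active assumption fails.
Re-solve with V_CE = 0.2 V. KCL at the emitter: V_E/R_E = (V_BB−0.7−V_E)/R_B + (V_CC−0.2−V_E)/R_C, giving V_E = 0.405 V.
I_C = (V_CC − 0.2 − V_E)/R_C = (9.3 − 0.405)/2.7 = 3.29 mA.
Check: I_B = (1.4 − 0.405)/12 = 0.0829 mA, and β·I_B = 6.63 mA > I_C, confirming saturation.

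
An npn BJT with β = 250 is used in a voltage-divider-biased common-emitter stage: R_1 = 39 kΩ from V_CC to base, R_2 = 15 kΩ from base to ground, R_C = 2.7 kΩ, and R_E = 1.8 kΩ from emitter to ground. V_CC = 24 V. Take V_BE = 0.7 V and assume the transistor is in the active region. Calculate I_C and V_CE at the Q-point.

Thevenize the base divider: V_Th = V_CC·R_2/(R_1+R_2) = 24×15/54 = 6.67 V, R_Th = R_1‖R_2 = 10.8 kΩ.
Base-emitter loop: V_Th = I_B·R_Th + V_BE + (β+1)I_B·R_E, so I_B = (6.67 − 0.7) / (10.8 + 251×1.8) = 0.0129 mA.
I_C = β·I_B = 250×0.0129 = 3.22 mA, and I_E = (β+1)I_B = 3.24 mA.
V_CE = V_CC − I_C·R_C − I_E·R_E = 24 − 3.22×2.7 − 3.24×1.8 = 9.47 V.
V_CE = 9.47 V > 0.2 V confirms active-region operation.

I_C ≈ 3.2 mA, V_CE ≈ 9.5 V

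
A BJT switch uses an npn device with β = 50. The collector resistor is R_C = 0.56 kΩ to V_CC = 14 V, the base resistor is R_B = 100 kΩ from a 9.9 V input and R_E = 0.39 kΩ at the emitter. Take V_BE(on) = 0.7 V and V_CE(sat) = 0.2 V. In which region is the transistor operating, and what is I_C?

Assume active. Base-emitter loop: I_B = (V_BB − V_BE)/(R_B + (β+1)R_E) = (9.9 − 0.7)/(100 + 51×0.39) = 0.0767 mA.
I_C = β·I_B = 50×0.0767 = 3.84 mA.
V_CE = V_CC − I_C·R_C − I_E·R_E = 14 − 3.84×0.56 − 3.91×0.39 = 10.3 V > V_CE(sat), so the active-region assumption holds.

active; I_C ≈ 3.8 mA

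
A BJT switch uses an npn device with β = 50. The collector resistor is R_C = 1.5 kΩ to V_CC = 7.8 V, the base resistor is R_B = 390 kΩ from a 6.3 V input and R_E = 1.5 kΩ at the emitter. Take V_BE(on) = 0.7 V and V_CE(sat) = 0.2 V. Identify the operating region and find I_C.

Assume active. Base-emitter loop: I_B = (V_BB − V_BE)/(R_B + (β+1)R_E) = (6.3 − 0.7)/(390 + 51×1.5) = 0.012 mA.
I_C = β·I_B = 50×0.012 = 0.6 mA.
V_CE = V_CC − I_C·R_C − I_E·R_E = 7.8 − 0.6×1.5 − 0.612×1.5 = 5.98 V > V_CE(sat), so the active-region assumption holds.

active; I_C ≈ 0.6 mA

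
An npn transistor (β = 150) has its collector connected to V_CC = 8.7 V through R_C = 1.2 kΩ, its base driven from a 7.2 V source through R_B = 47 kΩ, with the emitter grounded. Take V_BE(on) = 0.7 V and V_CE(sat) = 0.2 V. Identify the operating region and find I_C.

saturation; I_C ≈ 7.1 mA

Assume active: I_B = (7.2 − 0.7)/47 = 0.138 mA, giving I_C = β·I_B = 20.7 mA.
But then V_CE = 8.7 − 20.7×1.2 = -16.2 V < V_CE(sat) = 0.2 V — impossible in the active region.
So the transistor is saturated. With V_CE = 0.2 V, I_C = (V_CC − 0.2)/R_C = 8.5/1.2 = 7.08 mA.
Check: β·I_B = 20.7 mA > I_C = 7.08 mA, confirming saturation.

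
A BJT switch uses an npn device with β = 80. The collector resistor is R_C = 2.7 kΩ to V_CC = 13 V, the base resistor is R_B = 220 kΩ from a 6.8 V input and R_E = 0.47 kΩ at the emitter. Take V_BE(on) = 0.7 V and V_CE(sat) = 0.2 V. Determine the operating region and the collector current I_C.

Assume active. Base-emitter loop: I_B = (V_BB − V_BE)/(R_B + (β+1)R_E) = (6.8 − 0.7)/(220 + 81×0.47) = 0.0236 mA.
I_C = β·I_B = 80×0.0236 = 1.89 mA.
V_CE = V_CC − I_C·R_C − I_E·R_E = 13 − 1.89×2.7 − 1.91×0.47 = 6.99 V > V_CE(sat), so the active-region assumption holds.

active; I_C ≈ 1.9 mA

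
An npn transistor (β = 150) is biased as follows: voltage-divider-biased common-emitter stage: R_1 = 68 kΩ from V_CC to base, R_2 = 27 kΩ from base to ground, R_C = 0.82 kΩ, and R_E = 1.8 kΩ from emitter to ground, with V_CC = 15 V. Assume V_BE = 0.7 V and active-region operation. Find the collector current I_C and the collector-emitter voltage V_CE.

Thevenize the base divider: V_Th = V_CC·R_2/(R_1+R_2) = 15×27/95 = 4.26 V, R_Th = R_1‖R_2 = 19.3 kΩ.
Base-emitter loop: V_Th = I_B·R_Th + V_BE + (β+1)I_B·R_E, so I_B = (4.26 − 0.7) / (19.3 + 151×1.8) = 0.0122 mA.
I_C = β·I_B = 150×0.0122 = 1.84 mA, and I_E = (β+1)I_B = 1.85 mA.
V_CE = V_CC − I_C·R_C − I_E·R_E = 15 − 1.84×0.82 − 1.85×1.8 = 10.2 V.
V_CE = 10.2 V > 0.2 V confirms active-region operation.

I_C ≈ 1.8 mA, V_CE ≈ 10 V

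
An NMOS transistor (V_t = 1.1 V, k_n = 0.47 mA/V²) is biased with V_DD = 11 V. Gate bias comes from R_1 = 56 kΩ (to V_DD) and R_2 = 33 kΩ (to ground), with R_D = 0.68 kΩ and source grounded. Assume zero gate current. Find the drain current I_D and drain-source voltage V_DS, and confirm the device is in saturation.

V_G = V_DD·R_2/(R_1+R_2) = 11×33/89 = 4.08 V. With the source grounded, V_GS = V_G = 4.08 V.
Assume saturation: I_D = (k_n/2)(V_GS − V_t)² = (0.47/2)×(4.08 − 1.1)² = 0.235×2.98² = 2.09 mA.
V_DS = V_DD − I_D·R_D = 11 − 2.09×0.68 = 9.58 V.
Saturation requires V_DS ≥ V_GS − V_t = 2.98 V; 9.58 ≥ 2.98 ✓.

I_D ≈ 2.1 mA, V_DS ≈ 9.6 V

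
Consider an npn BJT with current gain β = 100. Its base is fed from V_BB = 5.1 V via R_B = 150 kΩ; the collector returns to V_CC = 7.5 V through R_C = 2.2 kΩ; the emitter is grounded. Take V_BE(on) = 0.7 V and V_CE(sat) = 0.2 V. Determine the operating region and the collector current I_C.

Assume active. Base-emitter loop: I_B = (V_BB − V_BE)/R_B = (5.1 − 0.7)/150 = 0.0293 mA.
I_C = β·I_B = 100×0.0293 = 2.93 mA.
V_CE = V_CC − I_C·R_C = 7.5 − 2.93×2.2 = 1.05 V > V_CE(sat), so the active-region assumption holds.

active; I_C ≈ 2.9 mA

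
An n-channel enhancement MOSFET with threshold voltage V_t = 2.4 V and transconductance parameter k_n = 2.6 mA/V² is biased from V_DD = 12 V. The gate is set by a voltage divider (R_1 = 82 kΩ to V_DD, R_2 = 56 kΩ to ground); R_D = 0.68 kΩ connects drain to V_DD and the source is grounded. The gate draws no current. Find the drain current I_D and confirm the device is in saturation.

I_D ≈ 7.9 mA

V_G = V_DD·R_2/(R_1+R_2) = 12×56/138 = 4.87 V. With the source grounded, V_GS = V_G = 4.87 V.
Assume saturation: I_D = (k_n/2)(V_GS − V_t)² = (2.6/2)×(4.87 − 2.4)² = 1.3×2.47² = 7.93 mA.
V_DS = V_DD − I_D·R_D = 12 − 7.93×0.68 = 6.61 V.
Saturation requires V_DS ≥ V_GS − V_t = 2.47 V; 6.61 ≥ 2.47 ✓.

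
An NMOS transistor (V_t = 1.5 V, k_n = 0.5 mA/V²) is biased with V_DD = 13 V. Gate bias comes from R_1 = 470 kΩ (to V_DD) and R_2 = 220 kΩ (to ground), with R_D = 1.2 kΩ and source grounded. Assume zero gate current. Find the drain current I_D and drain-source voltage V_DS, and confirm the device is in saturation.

I_D ≈ 1.7 mA, V_DS ≈ 11 V

V_G = V_DD·R_2/(R_1+R_2) = 13×220/690 = 4.14 V. With the source grounded, V_GS = V_G = 4.14 V.
Assume saturation: I_D = (k_n/2)(V_GS − V_t)² = (0.5/2)×(4.14 − 1.5)² = 0.25×2.64² = 1.75 mA.
V_DS = V_DD − I_D·R_D = 13 − 1.75×1.2 = 10.9 V.
Saturation requires V_DS ≥ V_GS − V_t = 2.64 V; 10.9 ≥ 2.64 ✓.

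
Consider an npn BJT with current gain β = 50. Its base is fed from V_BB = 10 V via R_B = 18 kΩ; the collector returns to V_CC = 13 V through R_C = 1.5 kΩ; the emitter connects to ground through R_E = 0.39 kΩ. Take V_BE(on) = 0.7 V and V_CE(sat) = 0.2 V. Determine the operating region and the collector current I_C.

saturation; I_C ≈ 6.7 mA

Assume active: I_B = (10 − 0.7)/(18 + 51×0.39) = 0.245 mA, I_C = β·I_B = 12.3 mA.
Then V_CE = 13 − 12.3×1.5 − 12.5×0.39 = -10.3 V < 0.2 V — the active assumption fails.
Re-solve with V_CE = 0.2 V. KCL at the emitter: V_E/R_E = (V_BB−0.7−V_E)/R_B + (V_CC−0.2−V_E)/R_C, giving V_E = 2.75 V.
I_C = (V_CC − 0.2 − V_E)/R_C = (12.8 − 2.75)/1.5 = 6.7 mA.
Check: I_B = (9.3 − 2.75)/18 = 0.364 mA, and β·I_B = 18.2 mA > I_C, confirming saturation.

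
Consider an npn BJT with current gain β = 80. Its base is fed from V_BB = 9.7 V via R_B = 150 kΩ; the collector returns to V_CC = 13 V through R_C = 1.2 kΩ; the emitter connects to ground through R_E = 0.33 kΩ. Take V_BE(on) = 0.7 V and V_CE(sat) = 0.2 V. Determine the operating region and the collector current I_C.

Assume active. Base-emitter loop: I_B = (V_BB − V_BE)/(R_B + (β+1)R_E) = (9.7 − 0.7)/(150 + 81×0.33) = 0.0509 mA.
I_C = β·I_B = 80×0.0509 = 4.07 mA.
V_CE = V_CC − I_C·R_C − I_E·R_E = 13 − 4.07×1.2 − 4.12×0.33 = 6.75 V > V_CE(sat), so the active-region assumption holds.

active; I_C ≈ 4.1 mA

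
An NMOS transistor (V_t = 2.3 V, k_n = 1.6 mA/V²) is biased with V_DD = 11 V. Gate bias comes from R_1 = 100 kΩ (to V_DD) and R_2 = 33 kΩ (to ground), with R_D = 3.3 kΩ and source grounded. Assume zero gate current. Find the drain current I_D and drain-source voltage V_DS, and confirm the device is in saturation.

V_G = V_DD·R_2/(R_1+R_2) = 11×33/133 = 2.73 V. With the source grounded, V_GS = V_G = 2.73 V.
Assume saturation: I_D = (k_n/2)(V_GS − V_t)² = (1.6/2)×(2.73 − 2.3)² = 0.8×0.429² = 0.147 mA.
V_DS = V_DD − I_D·R_D = 11 − 0.147×3.3 = 10.5 V.
Saturation requires V_DS ≥ V_GS − V_t = 0.429 V; 10.5 ≥ 0.429 ✓.

I_D ≈ 0.15 mA, V_DS ≈ 11 V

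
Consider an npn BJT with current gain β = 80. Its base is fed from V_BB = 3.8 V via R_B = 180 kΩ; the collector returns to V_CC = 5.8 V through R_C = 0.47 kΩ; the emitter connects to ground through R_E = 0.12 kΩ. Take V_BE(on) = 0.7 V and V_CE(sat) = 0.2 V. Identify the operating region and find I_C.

Assume active. Base-emitter loop: I_B = (V_BB − V_BE)/(R_B + (β+1)R_E) = (3.8 − 0.7)/(180 + 81×0.12) = 0.0163 mA.
I_C = β·I_B = 80×0.0163 = 1.31 mA.
V_CE = V_CC − I_C·R_C − I_E·R_E = 5.8 − 1.31×0.47 − 1.32×0.12 = 5.03 V > V_CE(sat), so the active-region assumption holds.

active; I_C ≈ 1.3 mA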